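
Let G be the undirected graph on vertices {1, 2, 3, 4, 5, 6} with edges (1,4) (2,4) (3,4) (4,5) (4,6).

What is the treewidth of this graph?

A width-1 tree decomposition is:
Bags: B1 = {1, 4}  B2 = {4, 6}  B3 = {2, 4}  B4 = {3, 4}  B5 = {4, 5}
Tree: B1–B2, B1–B3, B1–B4, B1–B5
Each bag holds 2 vertices, so the decomposition has width 1, which upper-bounds the treewidth. Since G has at least one edge (e.g. 1–4), it is not an edgeless graph, so tw(G) ≥ 1. Therefore the treewidth is 1.

1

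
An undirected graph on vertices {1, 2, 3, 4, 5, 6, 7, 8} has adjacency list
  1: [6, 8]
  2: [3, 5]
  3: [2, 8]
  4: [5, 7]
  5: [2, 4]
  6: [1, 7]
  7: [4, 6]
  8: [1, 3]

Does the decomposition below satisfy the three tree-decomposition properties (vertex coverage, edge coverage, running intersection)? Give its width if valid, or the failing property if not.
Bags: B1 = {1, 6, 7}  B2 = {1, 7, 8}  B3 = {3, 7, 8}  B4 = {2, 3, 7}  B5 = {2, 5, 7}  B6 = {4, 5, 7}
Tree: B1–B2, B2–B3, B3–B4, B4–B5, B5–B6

Vertex coverage: the bags together contain {1, 2, 3, 4, 5, 6, 7, 8}, the full vertex set. Edge coverage: each edge of G has both endpoints in at least one bag. Running intersection: for every vertex, the bags containing it form a connected subtree. All three properties hold, so this is a valid tree decomposition of width max|bag| − 1 = 2, and hence tw(G) ≤ 2.

Yes; width 2.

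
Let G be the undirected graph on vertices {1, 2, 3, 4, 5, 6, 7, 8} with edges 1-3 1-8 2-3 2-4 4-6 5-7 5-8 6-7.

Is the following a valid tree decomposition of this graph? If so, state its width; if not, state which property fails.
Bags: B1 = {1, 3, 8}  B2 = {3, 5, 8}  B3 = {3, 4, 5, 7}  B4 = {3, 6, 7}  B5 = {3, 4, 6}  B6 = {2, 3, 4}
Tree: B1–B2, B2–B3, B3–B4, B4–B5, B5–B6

A tree decomposition must satisfy three properties: every vertex lies in some bag; for every edge, both endpoints lie together in some bag; and for every vertex, the bags containing it form a connected subtree. Here bags containing vertex 4 are not connected in the tree, so the decomposition is invalid.

No — bags containing vertex 4 are not connected in the tree.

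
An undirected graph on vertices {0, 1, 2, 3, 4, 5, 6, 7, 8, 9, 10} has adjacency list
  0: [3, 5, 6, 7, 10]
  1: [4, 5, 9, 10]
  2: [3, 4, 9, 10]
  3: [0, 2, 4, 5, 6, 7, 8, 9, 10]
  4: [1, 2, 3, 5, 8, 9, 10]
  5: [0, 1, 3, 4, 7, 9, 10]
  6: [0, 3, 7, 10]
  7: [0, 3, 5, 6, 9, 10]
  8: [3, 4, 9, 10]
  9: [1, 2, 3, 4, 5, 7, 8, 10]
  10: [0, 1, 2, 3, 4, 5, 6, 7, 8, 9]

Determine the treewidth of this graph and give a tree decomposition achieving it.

Each bag holds 5 vertices, so the decomposition has width 4, which upper-bounds the treewidth. Conversely, {1, 4, 5, 9, 10} is a clique of size 5, and the vertices of any clique must share a bag in every tree decomposition; so some bag has ≥ 5 vertices and tw(G) ≥ 4. The upper and lower bounds meet at 4, so that is the treewidth.

Treewidth 4.
One optimal decomposition is:
Bags: B1 = {3, 4, 5, 9, 10}  B2 = {3, 5, 7, 9, 10}  B3 = {1, 4, 5, 9, 10}  B4 = {2, 3, 4, 9, 10}  B5 = {0, 3, 5, 7, 10}  B6 = {3, 4, 8, 9, 10}  B7 = {0, 3, 6, 7, 10}
Tree: B1–B2, B1–B3, B1–B4, B2–B5, B1–B6, B5–B7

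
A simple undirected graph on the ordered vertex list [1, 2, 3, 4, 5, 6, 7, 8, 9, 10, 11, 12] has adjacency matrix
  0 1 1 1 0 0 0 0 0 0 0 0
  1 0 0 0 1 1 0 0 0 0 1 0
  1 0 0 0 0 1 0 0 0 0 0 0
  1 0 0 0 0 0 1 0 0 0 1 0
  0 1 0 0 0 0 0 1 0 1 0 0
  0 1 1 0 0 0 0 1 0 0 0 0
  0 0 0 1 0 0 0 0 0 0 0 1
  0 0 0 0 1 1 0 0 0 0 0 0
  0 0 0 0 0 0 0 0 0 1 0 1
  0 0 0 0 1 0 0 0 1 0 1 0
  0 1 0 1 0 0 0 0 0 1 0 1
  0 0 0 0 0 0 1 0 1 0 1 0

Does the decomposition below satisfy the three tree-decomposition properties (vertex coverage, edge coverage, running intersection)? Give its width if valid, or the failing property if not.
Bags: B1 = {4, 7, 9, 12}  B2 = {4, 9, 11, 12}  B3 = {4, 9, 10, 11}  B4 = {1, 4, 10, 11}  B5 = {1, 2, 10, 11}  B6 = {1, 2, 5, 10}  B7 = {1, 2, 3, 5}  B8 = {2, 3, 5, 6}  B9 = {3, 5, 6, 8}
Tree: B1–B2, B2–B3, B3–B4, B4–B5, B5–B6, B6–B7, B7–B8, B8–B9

Every vertex of G appears in some bag (union = {1, 2, 3, 4, 5, 6, 7, 8, 9, 10, 11, 12}); every edge is covered by a bag; and for each vertex v the set of bags containing v is connected in the bag tree. The decomposition is therefore valid. The largest bag has 4 vertices, so the width is 3.

Yes; width 3.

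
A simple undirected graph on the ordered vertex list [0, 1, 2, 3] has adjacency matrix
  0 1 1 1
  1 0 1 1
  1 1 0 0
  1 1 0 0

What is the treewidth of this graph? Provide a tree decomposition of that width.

Treewidth 2.
One optimal decomposition is:
Bags: B1 = {0, 1, 3}  B2 = {0, 1, 2}
Tree: B1–B2

The largest bag has 3 vertices, giving width 2; this decomposition certifies tw(G) ≤ 2. On the other hand G contains the 3-clique {0, 1, 2}. A clique must lie in a single bag of any decomposition, so no decomposition can have width below 2. The upper and lower bounds meet at 2, so that is the treewidth.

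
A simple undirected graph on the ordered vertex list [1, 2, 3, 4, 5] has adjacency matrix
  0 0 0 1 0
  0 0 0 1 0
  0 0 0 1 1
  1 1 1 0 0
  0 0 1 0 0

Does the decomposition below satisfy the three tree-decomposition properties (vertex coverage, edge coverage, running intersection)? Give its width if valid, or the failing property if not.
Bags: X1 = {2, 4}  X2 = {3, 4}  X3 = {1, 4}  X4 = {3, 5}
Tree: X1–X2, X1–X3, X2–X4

Yes; width 1.

Vertex coverage: the bags together contain {1, 2, 3, 4, 5}, the full vertex set. Edge coverage: each edge of G has both endpoints in at least one bag. Running intersection: for every vertex, the bags containing it form a connected subtree. All three properties hold, so this is a valid tree decomposition of width max|bag| − 1 = 1, and hence tw(G) ≤ 1.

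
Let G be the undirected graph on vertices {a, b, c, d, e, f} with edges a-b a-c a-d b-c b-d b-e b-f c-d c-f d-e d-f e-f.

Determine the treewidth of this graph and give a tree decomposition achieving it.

Treewidth 3.
One optimal decomposition is:
Bags: B1 = {b, d, e, f}  B2 = {b, c, d, f}  B3 = {a, b, c, d}
Tree: B1–B2, B2–B3

The largest bag has 4 vertices, giving width 3; this decomposition certifies tw(G) ≤ 3. On the other hand G contains the 4-clique {b, d, e, f}. A clique must lie in a single bag of any decomposition, so no decomposition can have width below 3. Combining the bounds, tw(G) = 3.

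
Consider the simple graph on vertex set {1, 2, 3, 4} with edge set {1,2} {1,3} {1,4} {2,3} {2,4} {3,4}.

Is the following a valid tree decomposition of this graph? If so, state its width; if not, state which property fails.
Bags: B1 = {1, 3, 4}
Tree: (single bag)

A tree decomposition must satisfy three properties: every vertex lies in some bag; for every edge, both endpoints lie together in some bag; and for every vertex, the bags containing it form a connected subtree. Here vertex 2 appears in no bag, so the decomposition is invalid.

No — vertex 2 appears in no bag.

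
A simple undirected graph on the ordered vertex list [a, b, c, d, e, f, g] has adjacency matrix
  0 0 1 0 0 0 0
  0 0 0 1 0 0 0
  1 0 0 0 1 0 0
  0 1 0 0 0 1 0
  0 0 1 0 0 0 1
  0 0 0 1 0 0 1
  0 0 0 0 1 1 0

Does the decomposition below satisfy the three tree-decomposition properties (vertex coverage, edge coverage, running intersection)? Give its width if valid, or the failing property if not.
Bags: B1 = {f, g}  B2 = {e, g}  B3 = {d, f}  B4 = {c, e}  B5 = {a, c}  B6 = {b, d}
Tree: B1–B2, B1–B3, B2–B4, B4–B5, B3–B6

Every vertex of G appears in some bag (union = {a, b, c, d, e, f, g}); every edge is covered by a bag; and for each vertex v the set of bags containing v is connected in the bag tree. The decomposition is therefore valid. The largest bag has 2 vertices, so the width is 1.

Yes; width 1.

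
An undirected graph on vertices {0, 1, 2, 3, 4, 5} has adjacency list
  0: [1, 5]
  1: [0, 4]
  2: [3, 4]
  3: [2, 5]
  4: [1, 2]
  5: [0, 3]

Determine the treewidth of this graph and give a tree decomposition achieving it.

The largest bag has 3 vertices, giving width 2; this decomposition certifies tw(G) ≤ 2. For the lower bound, G contains the cycle 3–5–0–1–4–2–3, so G is not a forest; only forests have treewidth ≤ 1, hence tw(G) ≥ 2. Combining the bounds, tw(G) = 2.

Treewidth 2.
One such decomposition:
Bags: B1 = {0, 3, 5}  B2 = {0, 1, 3}  B3 = {1, 3, 4}  B4 = {2, 3, 4}
Tree: B1–B2, B2–B3, B3–B4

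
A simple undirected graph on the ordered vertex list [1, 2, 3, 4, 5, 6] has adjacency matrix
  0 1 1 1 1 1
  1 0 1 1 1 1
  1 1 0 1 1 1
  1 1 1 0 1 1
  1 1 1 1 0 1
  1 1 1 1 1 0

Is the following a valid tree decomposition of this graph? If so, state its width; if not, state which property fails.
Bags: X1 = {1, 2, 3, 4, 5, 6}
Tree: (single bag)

Vertex coverage: the bags together contain {1, 2, 3, 4, 5, 6}, the full vertex set. Edge coverage: each edge of G has both endpoints in at least one bag. Running intersection: for every vertex, the bags containing it form a connected subtree. All three properties hold, so this is a valid tree decomposition of width max|bag| − 1 = 5, and hence tw(G) ≤ 5.

Yes; width 5.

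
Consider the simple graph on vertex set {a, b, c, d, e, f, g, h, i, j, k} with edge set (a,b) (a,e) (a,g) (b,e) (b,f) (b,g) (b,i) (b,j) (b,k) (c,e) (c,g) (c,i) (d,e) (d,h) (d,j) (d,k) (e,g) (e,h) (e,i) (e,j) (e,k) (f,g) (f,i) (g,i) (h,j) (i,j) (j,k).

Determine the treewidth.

3

A width-3 tree decomposition is:
Bags: B1 = {b, e, i, j}  B2 = {b, e, j, k}  B3 = {b, e, g, i}  B4 = {d, e, j, k}  B5 = {a, b, e, g}  B6 = {d, e, h, j}  B7 = {b, f, g, i}  B8 = {c, e, g, i}
Tree: B1–B2, B1–B3, B2–B4, B3–B5, B4–B6, B3–B7, B3–B8
Each bag holds 4 vertices, so the decomposition has width 3, which upper-bounds the treewidth. For the lower bound, the 4 vertices {d, e, h, j} are pairwise adjacent, and any tree decomposition puts a clique entirely inside one bag — forcing width ≥ 3. Combining the bounds, tw(G) = 3.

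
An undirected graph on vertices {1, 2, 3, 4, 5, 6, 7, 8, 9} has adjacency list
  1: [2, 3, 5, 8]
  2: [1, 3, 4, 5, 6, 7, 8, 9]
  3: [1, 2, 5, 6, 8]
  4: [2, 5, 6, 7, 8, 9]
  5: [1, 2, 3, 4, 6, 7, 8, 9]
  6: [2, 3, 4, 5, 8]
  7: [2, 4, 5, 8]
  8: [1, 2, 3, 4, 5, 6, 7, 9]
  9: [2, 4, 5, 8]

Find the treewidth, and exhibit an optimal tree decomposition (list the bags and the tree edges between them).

Every bag has size at most 5, so the width is 5 − 1 = 4 and tw(G) ≤ 4. On the other hand G contains the 5-clique {1, 2, 3, 5, 8}. A clique must lie in a single bag of any decomposition, so no decomposition can have width below 4. Hence tw(G) = 4 exactly.

Treewidth 4.
One such decomposition:
Bags: B1 = {2, 4, 5, 7, 8}  B2 = {2, 4, 5, 6, 8}  B3 = {2, 3, 5, 6, 8}  B4 = {1, 2, 3, 5, 8}  B5 = {2, 4, 5, 8, 9}
Tree: B1–B2, B2–B3, B3–B4, B1–B5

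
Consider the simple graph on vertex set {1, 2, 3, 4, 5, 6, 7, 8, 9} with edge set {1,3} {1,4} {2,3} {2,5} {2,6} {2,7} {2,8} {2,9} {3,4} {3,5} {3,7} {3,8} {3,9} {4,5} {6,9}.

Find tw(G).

A width-2 tree decomposition is:
Bags: B1 = {2, 3, 9}  B2 = {2, 3, 5}  B3 = {2, 3, 7}  B4 = {3, 4, 5}  B5 = {1, 3, 4}  B6 = {2, 6, 9}  B7 = {2, 3, 8}
Tree: B1–B2, B1–B3, B2–B4, B4–B5, B1–B6, B1–B7
Every bag has size at most 3, so the width is 3 − 1 = 2 and tw(G) ≤ 2. For the lower bound, the 3 vertices {1, 3, 4} are pairwise adjacent, and any tree decomposition puts a clique entirely inside one bag — forcing width ≥ 2. Hence tw(G) = 2 exactly.

2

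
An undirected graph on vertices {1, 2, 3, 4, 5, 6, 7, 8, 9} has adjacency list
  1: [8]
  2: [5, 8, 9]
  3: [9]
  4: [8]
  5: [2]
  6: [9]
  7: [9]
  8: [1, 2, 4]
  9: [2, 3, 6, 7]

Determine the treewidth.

A width-1 tree decomposition is:
Bags: B1 = {2, 9}  B2 = {6, 9}  B3 = {2, 8}  B4 = {1, 8}  B5 = {4, 8}  B6 = {3, 9}  B7 = {2, 5}  B8 = {7, 9}
Tree: B1–B2, B1–B3, B3–B4, B4–B5, B1–B6, B3–B7, B6–B8
Every bag has size at most 2, so the width is 2 − 1 = 1 and tw(G) ≤ 1. G has an edge, so its treewidth is at least 1. Therefore the treewidth is 1.

1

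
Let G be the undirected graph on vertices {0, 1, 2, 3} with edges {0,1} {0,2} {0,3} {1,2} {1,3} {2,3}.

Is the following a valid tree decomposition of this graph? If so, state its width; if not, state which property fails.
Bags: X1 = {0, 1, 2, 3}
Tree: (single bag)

Checking the three conditions: (i) the bags cover all of {0, 1, 2, 3}; (ii) for each edge, some bag contains both endpoints; (iii) the bags containing any fixed vertex form a subtree. All hold, so the decomposition is valid with width 4 − 1 = 3.

Yes; width 3.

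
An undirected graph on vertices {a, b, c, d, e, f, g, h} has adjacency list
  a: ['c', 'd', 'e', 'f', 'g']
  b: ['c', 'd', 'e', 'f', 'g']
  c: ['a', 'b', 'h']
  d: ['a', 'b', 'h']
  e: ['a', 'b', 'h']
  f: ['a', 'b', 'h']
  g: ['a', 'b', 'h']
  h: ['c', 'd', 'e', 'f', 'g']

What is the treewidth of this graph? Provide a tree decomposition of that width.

The largest bag has 4 vertices, giving width 3; this decomposition certifies tw(G) ≤ 3. For the lower bound: the 4 vertex sets {b,e}, {d,h}, {a}, {c} are disjoint, each induces a connected subgraph, and every pair is joined by at least one edge of G. Contracting each set to a single vertex therefore yields K_{4} as a minor, and since treewidth is minor-monotone, tw(G) ≥ tw(K_{4}) = 3. Therefore the treewidth is 3.

Treewidth 3.
Bags: B1 = {a, b, e, h}  B2 = {a, b, d, h}  B3 = {a, b, c, h}  B4 = {a, b, f, h}  B5 = {a, b, g, h}
Tree: B1–B2, B2–B3, B3–B4, B4–B5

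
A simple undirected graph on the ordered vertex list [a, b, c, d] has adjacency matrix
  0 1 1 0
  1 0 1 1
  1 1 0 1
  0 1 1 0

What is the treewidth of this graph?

A width-2 tree decomposition is:
Bags: B1 = {b, c, d}  B2 = {a, b, c}
Tree: B1–B2
Each bag holds 3 vertices, so the decomposition has width 2, which upper-bounds the treewidth. Conversely, {b, c, d} is a clique of size 3, and the vertices of any clique must share a bag in every tree decomposition; so some bag has ≥ 3 vertices and tw(G) ≥ 2. Therefore the treewidth is 2.

2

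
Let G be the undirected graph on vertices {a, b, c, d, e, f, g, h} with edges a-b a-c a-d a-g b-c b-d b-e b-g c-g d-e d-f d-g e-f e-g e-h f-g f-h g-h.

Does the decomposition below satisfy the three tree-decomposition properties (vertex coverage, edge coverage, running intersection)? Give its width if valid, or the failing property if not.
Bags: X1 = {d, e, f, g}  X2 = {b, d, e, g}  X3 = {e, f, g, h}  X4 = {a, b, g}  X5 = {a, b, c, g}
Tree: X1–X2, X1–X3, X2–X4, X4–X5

No — edge (d,a) lies in no bag.

A tree decomposition must satisfy three properties: every vertex lies in some bag; for every edge, both endpoints lie together in some bag; and for every vertex, the bags containing it form a connected subtree. Here edge (d,a) lies in no bag, so the decomposition is invalid.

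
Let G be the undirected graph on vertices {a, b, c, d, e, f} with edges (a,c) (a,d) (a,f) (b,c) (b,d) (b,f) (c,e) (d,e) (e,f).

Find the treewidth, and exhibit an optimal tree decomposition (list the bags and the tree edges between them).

Treewidth 3.
Bags: B1 = {a, b, c, e}  B2 = {a, b, e, f}  B3 = {a, b, d, e}
Tree: B1–B2, B2–B3

Each bag holds 4 vertices, so the decomposition has width 3, which upper-bounds the treewidth. For the lower bound: the 4 vertex sets {c,e}, {a,f}, {b}, {d} are disjoint, each induces a connected subgraph, and every pair is joined by at least one edge of G. Contracting each set to a single vertex therefore yields K_{4} as a minor, and since treewidth is minor-monotone, tw(G) ≥ tw(K_{4}) = 3. Therefore the treewidth is 3.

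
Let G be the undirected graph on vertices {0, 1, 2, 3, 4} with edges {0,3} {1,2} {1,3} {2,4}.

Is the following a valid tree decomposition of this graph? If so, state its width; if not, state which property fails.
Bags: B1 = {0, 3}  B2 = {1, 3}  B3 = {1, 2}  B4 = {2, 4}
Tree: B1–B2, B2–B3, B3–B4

Checking the three conditions: (i) the bags cover all of {0, 1, 2, 3, 4}; (ii) for each edge, some bag contains both endpoints; (iii) the bags containing any fixed vertex form a subtree. All hold, so the decomposition is valid with width 2 − 1 = 1.

Yes; width 1.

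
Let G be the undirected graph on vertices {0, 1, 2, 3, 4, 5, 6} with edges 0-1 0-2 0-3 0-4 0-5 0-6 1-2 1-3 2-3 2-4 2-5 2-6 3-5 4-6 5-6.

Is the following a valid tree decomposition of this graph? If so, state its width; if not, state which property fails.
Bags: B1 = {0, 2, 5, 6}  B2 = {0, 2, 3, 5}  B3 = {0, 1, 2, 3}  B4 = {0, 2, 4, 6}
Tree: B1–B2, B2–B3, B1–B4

Yes; width 3.

Vertex coverage: the bags together contain {0, 1, 2, 3, 4, 5, 6}, the full vertex set. Edge coverage: each edge of G has both endpoints in at least one bag. Running intersection: for every vertex, the bags containing it form a connected subtree. All three properties hold, so this is a valid tree decomposition of width max|bag| − 1 = 3, and hence tw(G) ≤ 3.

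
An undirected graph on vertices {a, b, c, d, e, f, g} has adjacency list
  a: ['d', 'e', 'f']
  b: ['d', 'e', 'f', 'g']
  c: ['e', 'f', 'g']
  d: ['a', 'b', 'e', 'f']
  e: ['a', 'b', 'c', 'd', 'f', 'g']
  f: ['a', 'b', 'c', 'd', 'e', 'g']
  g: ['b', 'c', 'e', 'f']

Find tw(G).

A width-3 tree decomposition is:
Bags: B1 = {a, d, e, f}  B2 = {b, d, e, f}  B3 = {b, e, f, g}  B4 = {c, e, f, g}
Tree: B1–B2, B2–B3, B3–B4
The largest bag has 4 vertices, giving width 3; this decomposition certifies tw(G) ≤ 3. Conversely, {a, d, e, f} is a clique of size 4, and the vertices of any clique must share a bag in every tree decomposition; so some bag has ≥ 4 vertices and tw(G) ≥ 3. Hence tw(G) = 3 exactly.

3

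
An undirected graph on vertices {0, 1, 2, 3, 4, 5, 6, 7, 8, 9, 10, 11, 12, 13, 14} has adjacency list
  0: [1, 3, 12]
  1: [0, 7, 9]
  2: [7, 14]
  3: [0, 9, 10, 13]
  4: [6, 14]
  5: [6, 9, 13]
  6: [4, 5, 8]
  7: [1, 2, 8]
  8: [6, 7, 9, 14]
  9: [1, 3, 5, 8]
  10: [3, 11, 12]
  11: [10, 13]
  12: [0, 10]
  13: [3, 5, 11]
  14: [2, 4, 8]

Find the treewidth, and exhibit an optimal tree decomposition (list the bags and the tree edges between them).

Treewidth 3.
Bags: B1 = {0, 10, 11, 12}  B2 = {0, 3, 10, 11}  B3 = {0, 3, 11, 13}  B4 = {0, 1, 3, 13}  B5 = {1, 3, 9, 13}  B6 = {1, 5, 9, 13}  B7 = {1, 5, 7, 9}  B8 = {5, 7, 8, 9}  B9 = {5, 6, 7, 8}  B10 = {2, 6, 7, 8}  B11 = {2, 6, 8, 14}  B12 = {2, 4, 6, 14}
Tree: B1–B2, B2–B3, B3–B4, B4–B5, B5–B6, B6–B7, B7–B8, B8–B9, B9–B10, B10–B11, B11–B12

The largest bag has 4 vertices, giving width 3; this decomposition certifies tw(G) ≤ 3. For the lower bound: the 4 vertex sets {10,11,12}, {0}, {3}, {1,5,9,13} are disjoint, each induces a connected subgraph, and every pair is joined by at least one edge of G. Contracting each set to a single vertex therefore yields K_{4} as a minor, and since treewidth is minor-monotone, tw(G) ≥ tw(K_{4}) = 3. Combining the bounds, tw(G) = 3.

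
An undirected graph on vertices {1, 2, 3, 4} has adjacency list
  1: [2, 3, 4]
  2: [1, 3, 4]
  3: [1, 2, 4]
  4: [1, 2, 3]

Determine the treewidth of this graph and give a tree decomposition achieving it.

With just one bag of size 4, the width is 4 − 1 = 3, so tw(G) ≤ 3. On the other hand G contains the 4-clique {1, 2, 3, 4}. A clique must lie in a single bag of any decomposition, so no decomposition can have width below 3. The upper and lower bounds meet at 3, so that is the treewidth.

Treewidth 3.
Bags: B1 = {1, 2, 3, 4}
Tree: (single bag)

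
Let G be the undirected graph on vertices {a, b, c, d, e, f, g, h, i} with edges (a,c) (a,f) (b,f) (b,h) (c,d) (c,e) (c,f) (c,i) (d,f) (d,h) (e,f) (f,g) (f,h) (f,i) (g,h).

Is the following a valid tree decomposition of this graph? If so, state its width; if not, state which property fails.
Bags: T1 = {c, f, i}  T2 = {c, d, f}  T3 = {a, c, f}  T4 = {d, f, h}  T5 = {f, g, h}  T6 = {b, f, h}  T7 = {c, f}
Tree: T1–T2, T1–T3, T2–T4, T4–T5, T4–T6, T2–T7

A tree decomposition must satisfy three properties: every vertex lies in some bag; for every edge, both endpoints lie together in some bag; and for every vertex, the bags containing it form a connected subtree. Here vertex e appears in no bag, so the decomposition is invalid.

No — vertex e appears in no bag.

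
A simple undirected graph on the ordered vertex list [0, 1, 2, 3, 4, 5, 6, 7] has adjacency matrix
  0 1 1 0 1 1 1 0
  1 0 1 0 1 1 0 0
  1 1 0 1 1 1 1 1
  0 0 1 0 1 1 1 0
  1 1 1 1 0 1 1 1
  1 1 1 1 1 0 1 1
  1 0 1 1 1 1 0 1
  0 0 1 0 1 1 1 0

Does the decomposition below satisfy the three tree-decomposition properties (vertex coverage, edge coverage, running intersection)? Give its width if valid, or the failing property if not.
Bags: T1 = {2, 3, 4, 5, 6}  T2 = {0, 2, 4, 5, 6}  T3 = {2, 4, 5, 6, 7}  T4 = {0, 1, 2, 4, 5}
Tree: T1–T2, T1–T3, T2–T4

Yes; width 4.

Checking the three conditions: (i) the bags cover all of {0, 1, 2, 3, 4, 5, 6, 7}; (ii) for each edge, some bag contains both endpoints; (iii) the bags containing any fixed vertex form a subtree. All hold, so the decomposition is valid with width 5 − 1 = 4.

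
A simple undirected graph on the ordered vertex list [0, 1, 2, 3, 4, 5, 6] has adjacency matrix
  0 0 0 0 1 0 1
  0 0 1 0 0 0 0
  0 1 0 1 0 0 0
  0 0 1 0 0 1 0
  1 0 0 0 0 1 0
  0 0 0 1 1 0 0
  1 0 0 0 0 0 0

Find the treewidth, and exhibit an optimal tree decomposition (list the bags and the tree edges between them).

Every bag has size at most 2, so the width is 2 − 1 = 1 and tw(G) ≤ 1. Since G has at least one edge (e.g. 1–2), it is not an edgeless graph, so tw(G) ≥ 1. Therefore the treewidth is 1.

Treewidth 1.
Bags: B1 = {1, 2}  B2 = {2, 3}  B3 = {3, 5}  B4 = {4, 5}  B5 = {0, 4}  B6 = {0, 6}
Tree: B1–B2, B2–B3, B3–B4, B4–B5, B5–B6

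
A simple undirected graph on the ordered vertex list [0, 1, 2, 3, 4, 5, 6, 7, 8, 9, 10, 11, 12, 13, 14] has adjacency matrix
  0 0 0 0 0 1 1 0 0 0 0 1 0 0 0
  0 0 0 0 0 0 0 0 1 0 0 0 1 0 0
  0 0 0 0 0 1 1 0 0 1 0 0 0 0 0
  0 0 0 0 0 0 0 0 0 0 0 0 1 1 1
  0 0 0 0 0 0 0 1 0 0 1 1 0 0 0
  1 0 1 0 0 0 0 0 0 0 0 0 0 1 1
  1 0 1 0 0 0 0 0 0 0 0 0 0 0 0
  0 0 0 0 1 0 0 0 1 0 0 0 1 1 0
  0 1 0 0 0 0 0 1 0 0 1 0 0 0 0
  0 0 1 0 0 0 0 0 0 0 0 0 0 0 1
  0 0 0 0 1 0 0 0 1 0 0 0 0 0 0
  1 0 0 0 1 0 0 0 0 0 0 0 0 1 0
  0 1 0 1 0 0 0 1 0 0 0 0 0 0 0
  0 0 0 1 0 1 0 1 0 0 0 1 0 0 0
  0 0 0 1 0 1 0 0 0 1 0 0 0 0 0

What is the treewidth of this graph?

3

A width-3 tree decomposition is:
Bags: B1 = {0, 2, 6, 9}  B2 = {0, 2, 5, 9}  B3 = {0, 5, 9, 14}  B4 = {0, 5, 11, 14}  B5 = {5, 11, 13, 14}  B6 = {3, 11, 13, 14}  B7 = {3, 4, 11, 13}  B8 = {3, 4, 7, 13}  B9 = {3, 4, 7, 12}  B10 = {4, 7, 10, 12}  B11 = {7, 8, 10, 12}  B12 = {1, 8, 10, 12}
Tree: B1–B2, B2–B3, B3–B4, B4–B5, B5–B6, B6–B7, B7–B8, B8–B9, B9–B10, B10–B11, B11–B12
Each bag holds 4 vertices, so the decomposition has width 3, which upper-bounds the treewidth. For the lower bound: the 4 vertex sets {2,6,9}, {0}, {5}, {3,11,13,14} are disjoint, each induces a connected subgraph, and every pair is joined by at least one edge of G. Contracting each set to a single vertex therefore yields K_{4} as a minor, and since treewidth is minor-monotone, tw(G) ≥ tw(K_{4}) = 3. Therefore the treewidth is 3.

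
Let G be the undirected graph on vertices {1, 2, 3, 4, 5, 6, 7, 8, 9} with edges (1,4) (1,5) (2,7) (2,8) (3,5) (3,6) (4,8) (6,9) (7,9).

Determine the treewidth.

2

A width-2 tree decomposition is:
Bags: B1 = {3, 5, 6}  B2 = {1, 5, 6}  B3 = {1, 4, 6}  B4 = {4, 6, 8}  B5 = {2, 6, 8}  B6 = {2, 6, 7}  B7 = {6, 7, 9}
Tree: B1–B2, B2–B3, B3–B4, B4–B5, B5–B6, B6–B7
The largest bag has 3 vertices, giving width 2; this decomposition certifies tw(G) ≤ 2. The edges 6–3–5–1–4–8–2–7–9–6 form a cycle, so G is not a tree and its treewidth is at least 2. The upper and lower bounds meet at 2, so that is the treewidth.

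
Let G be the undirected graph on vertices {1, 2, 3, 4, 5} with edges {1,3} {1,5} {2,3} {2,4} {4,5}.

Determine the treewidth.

A width-2 tree decomposition is:
Bags: B1 = {2, 4, 5}  B2 = {1, 2, 5}  B3 = {1, 2, 3}
Tree: B1–B2, B2–B3
The largest bag has 3 vertices, giving width 2; this decomposition certifies tw(G) ≤ 2. The edges 2–4–5–1–3–2 form a cycle, so G is not a tree and its treewidth is at least 2. Therefore the treewidth is 2.

2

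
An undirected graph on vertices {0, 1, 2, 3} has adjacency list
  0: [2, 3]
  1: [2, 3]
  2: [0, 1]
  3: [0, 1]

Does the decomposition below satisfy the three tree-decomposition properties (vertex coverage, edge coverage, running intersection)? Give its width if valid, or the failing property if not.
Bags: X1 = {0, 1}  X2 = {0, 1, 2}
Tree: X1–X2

A tree decomposition must satisfy three properties: every vertex lies in some bag; for every edge, both endpoints lie together in some bag; and for every vertex, the bags containing it form a connected subtree. Here vertex 3 appears in no bag, so the decomposition is invalid.

No — vertex 3 appears in no bag.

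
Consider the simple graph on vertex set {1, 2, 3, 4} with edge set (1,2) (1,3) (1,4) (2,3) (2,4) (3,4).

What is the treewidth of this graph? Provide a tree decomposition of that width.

With just one bag of size 4, the width is 4 − 1 = 3, so tw(G) ≤ 3. For the lower bound, the 4 vertices {1, 2, 3, 4} are pairwise adjacent, and any tree decomposition puts a clique entirely inside one bag — forcing width ≥ 3. The upper and lower bounds meet at 3, so that is the treewidth.

Treewidth 3.
Bags: B1 = {1, 2, 3, 4}
Tree: (single bag)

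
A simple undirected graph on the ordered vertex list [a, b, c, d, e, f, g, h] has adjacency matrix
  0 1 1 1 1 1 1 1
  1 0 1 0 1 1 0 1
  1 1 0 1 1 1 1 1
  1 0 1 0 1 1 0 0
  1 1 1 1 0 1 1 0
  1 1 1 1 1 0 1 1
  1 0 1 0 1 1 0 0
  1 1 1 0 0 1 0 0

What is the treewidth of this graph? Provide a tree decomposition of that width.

The largest bag has 5 vertices, giving width 4; this decomposition certifies tw(G) ≤ 4. For the lower bound, the 5 vertices {a, c, d, e, f} are pairwise adjacent, and any tree decomposition puts a clique entirely inside one bag — forcing width ≥ 4. The upper and lower bounds meet at 4, so that is the treewidth.

Treewidth 4.
One such decomposition:
Bags: B1 = {a, b, c, e, f}  B2 = {a, c, e, f, g}  B3 = {a, b, c, f, h}  B4 = {a, c, d, e, f}
Tree: B1–B2, B1–B3, B2–B4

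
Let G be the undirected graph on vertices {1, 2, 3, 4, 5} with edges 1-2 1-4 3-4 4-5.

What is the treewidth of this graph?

1

A width-1 tree decomposition is:
Bags: B1 = {1, 4}  B2 = {3, 4}  B3 = {4, 5}  B4 = {1, 2}
Tree: B1–B2, B2–B3, B1–B4
Every bag has size at most 2, so the width is 2 − 1 = 1 and tw(G) ≤ 1. G has an edge, so its treewidth is at least 1. Therefore the treewidth is 1.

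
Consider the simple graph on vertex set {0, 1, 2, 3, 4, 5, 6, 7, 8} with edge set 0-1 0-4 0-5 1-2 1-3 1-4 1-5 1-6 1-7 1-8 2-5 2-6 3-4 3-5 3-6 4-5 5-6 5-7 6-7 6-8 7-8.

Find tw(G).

3

A width-3 tree decomposition is:
Bags: B1 = {1, 3, 5, 6}  B2 = {1, 2, 5, 6}  B3 = {1, 5, 6, 7}  B4 = {1, 6, 7, 8}  B5 = {1, 3, 4, 5}  B6 = {0, 1, 4, 5}
Tree: B1–B2, B1–B3, B3–B4, B1–B5, B5–B6
Every bag has size at most 4, so the width is 4 − 1 = 3 and tw(G) ≤ 3. For the lower bound, the 4 vertices {1, 6, 7, 8} are pairwise adjacent, and any tree decomposition puts a clique entirely inside one bag — forcing width ≥ 3. Combining the bounds, tw(G) = 3.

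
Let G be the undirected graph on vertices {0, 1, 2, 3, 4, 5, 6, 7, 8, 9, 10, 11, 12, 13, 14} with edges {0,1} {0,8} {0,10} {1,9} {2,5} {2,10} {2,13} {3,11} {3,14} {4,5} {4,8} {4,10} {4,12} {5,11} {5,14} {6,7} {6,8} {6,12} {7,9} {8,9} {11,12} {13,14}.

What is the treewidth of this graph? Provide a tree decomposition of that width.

The largest bag has 4 vertices, giving width 3; this decomposition certifies tw(G) ≤ 3. For the lower bound: the 4 vertex sets {3,13,14}, {11}, {5}, {2,4,10,12} are disjoint, each induces a connected subgraph, and every pair is joined by at least one edge of G. Contracting each set to a single vertex therefore yields K_{4} as a minor, and since treewidth is minor-monotone, tw(G) ≥ tw(K_{4}) = 3. Hence tw(G) = 3 exactly.

Treewidth 3.
One optimal decomposition is:
Bags: B1 = {3, 11, 13, 14}  B2 = {5, 11, 13, 14}  B3 = {2, 5, 11, 13}  B4 = {2, 5, 11, 12}  B5 = {2, 4, 5, 12}  B6 = {2, 4, 10, 12}  B7 = {4, 6, 10, 12}  B8 = {4, 6, 8, 10}  B9 = {0, 6, 8, 10}  B10 = {0, 6, 7, 8}  B11 = {0, 7, 8, 9}  B12 = {0, 1, 7, 9}
Tree: B1–B2, B2–B3, B3–B4, B4–B5, B5–B6, B6–B7, B7–B8, B8–B9, B9–B10, B10–B11, B11–B12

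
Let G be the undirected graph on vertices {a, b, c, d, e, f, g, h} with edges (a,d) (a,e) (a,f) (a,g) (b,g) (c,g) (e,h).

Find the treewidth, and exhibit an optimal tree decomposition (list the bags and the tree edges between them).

Treewidth 1.
One such decomposition:
Bags: B1 = {a, g}  B2 = {a, e}  B3 = {c, g}  B4 = {a, d}  B5 = {e, h}  B6 = {b, g}  B7 = {a, f}
Tree: B1–B2, B1–B3, B1–B4, B2–B5, B1–B6, B4–B7

Every bag has size at most 2, so the width is 2 − 1 = 1 and tw(G) ≤ 1. Any graph with an edge has treewidth ≥ 1, and G has the edge g–a. The upper and lower bounds meet at 1, so that is the treewidth.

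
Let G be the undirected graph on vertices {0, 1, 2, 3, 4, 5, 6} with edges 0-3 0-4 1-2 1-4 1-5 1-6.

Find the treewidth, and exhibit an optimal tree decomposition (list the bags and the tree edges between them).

The largest bag has 2 vertices, giving width 1; this decomposition certifies tw(G) ≤ 1. Since G has at least one edge (e.g. 6–1), it is not an edgeless graph, so tw(G) ≥ 1. The upper and lower bounds meet at 1, so that is the treewidth.

Treewidth 1.
Bags: B1 = {1, 6}  B2 = {1, 4}  B3 = {1, 5}  B4 = {0, 4}  B5 = {1, 2}  B6 = {0, 3}
Tree: B1–B2, B1–B3, B2–B4, B3–B5, B4–B6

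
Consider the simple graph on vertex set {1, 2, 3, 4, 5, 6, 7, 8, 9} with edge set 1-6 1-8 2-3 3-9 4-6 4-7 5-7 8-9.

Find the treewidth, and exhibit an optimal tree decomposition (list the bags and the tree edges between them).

Treewidth 1.
Bags: B1 = {5, 7}  B2 = {4, 7}  B3 = {4, 6}  B4 = {1, 6}  B5 = {1, 8}  B6 = {8, 9}  B7 = {3, 9}  B8 = {2, 3}
Tree: B1–B2, B2–B3, B3–B4, B4–B5, B5–B6, B6–B7, B7–B8

Every bag has size at most 2, so the width is 2 − 1 = 1 and tw(G) ≤ 1. G has an edge, so its treewidth is at least 1. Therefore the treewidth is 1.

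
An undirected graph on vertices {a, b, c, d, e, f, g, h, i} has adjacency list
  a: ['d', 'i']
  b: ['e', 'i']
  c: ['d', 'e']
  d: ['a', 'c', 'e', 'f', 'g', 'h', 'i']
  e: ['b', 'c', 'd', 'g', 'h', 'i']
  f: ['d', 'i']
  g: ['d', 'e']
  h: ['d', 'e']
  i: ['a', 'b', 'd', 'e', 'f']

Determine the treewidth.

2

A width-2 tree decomposition is:
Bags: B1 = {d, e, i}  B2 = {d, e, g}  B3 = {a, d, i}  B4 = {b, e, i}  B5 = {d, e, h}  B6 = {c, d, e}  B7 = {d, f, i}
Tree: B1–B2, B1–B3, B1–B4, B2–B5, B1–B6, B1–B7
Each bag holds 3 vertices, so the decomposition has width 2, which upper-bounds the treewidth. Conversely, {a, d, i} is a clique of size 3, and the vertices of any clique must share a bag in every tree decomposition; so some bag has ≥ 3 vertices and tw(G) ≥ 2. Combining the bounds, tw(G) = 2.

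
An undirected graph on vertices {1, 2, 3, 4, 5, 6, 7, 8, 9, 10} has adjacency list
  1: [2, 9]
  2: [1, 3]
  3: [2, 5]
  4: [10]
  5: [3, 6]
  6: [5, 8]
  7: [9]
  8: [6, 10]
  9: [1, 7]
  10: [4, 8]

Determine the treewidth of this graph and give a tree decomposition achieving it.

The largest bag has 2 vertices, giving width 1; this decomposition certifies tw(G) ≤ 1. Any graph with an edge has treewidth ≥ 1, and G has the edge 4–10. The upper and lower bounds meet at 1, so that is the treewidth.

Treewidth 1.
One optimal decomposition is:
Bags: B1 = {4, 10}  B2 = {8, 10}  B3 = {6, 8}  B4 = {5, 6}  B5 = {3, 5}  B6 = {2, 3}  B7 = {1, 2}  B8 = {1, 9}  B9 = {7, 9}
Tree: B1–B2, B2–B3, B3–B4, B4–B5, B5–B6, B6–B7, B7–B8, B8–B9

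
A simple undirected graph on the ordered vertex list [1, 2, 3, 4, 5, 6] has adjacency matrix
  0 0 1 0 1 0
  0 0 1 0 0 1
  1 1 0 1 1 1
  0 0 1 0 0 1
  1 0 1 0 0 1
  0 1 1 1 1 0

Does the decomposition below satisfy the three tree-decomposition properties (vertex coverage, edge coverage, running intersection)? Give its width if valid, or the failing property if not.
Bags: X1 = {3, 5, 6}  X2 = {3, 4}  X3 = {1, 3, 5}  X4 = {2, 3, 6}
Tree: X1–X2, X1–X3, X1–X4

No — edge (6,4) lies in no bag.

A tree decomposition must satisfy three properties: every vertex lies in some bag; for every edge, both endpoints lie together in some bag; and for every vertex, the bags containing it form a connected subtree. Here edge (6,4) lies in no bag, so the decomposition is invalid.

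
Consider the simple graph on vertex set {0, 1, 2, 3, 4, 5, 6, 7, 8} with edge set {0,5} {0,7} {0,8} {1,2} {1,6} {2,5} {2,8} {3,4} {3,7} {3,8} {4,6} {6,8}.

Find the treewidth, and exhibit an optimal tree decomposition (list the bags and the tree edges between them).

Every bag has size at most 4, so the width is 4 − 1 = 3 and tw(G) ≤ 3. For the lower bound: the 4 vertex sets {0,5,7}, {2}, {8}, {1,3,4,6} are disjoint, each induces a connected subgraph, and every pair is joined by at least one edge of G. Contracting each set to a single vertex therefore yields K_{4} as a minor, and since treewidth is minor-monotone, tw(G) ≥ tw(K_{4}) = 3. Hence tw(G) = 3 exactly.

Treewidth 3.
One such decomposition:
Bags: B1 = {0, 2, 5, 7}  B2 = {0, 2, 7, 8}  B3 = {2, 3, 7, 8}  B4 = {1, 2, 3, 8}  B5 = {1, 3, 6, 8}  B6 = {1, 3, 4, 6}
Tree: B1–B2, B2–B3, B3–B4, B4–B5, B5–B6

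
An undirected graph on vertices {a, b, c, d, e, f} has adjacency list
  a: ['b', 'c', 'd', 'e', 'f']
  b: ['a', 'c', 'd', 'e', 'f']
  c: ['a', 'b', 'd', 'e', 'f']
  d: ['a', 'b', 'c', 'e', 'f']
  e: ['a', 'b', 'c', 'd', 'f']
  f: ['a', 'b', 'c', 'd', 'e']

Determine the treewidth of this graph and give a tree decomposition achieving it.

With just one bag of size 6, the width is 6 − 1 = 5, so tw(G) ≤ 5. Conversely, {a, b, c, d, e, f} is a clique of size 6, and the vertices of any clique must share a bag in every tree decomposition; so some bag has ≥ 6 vertices and tw(G) ≥ 5. Therefore the treewidth is 5.

Treewidth 5.
One optimal decomposition is:
Bags: B1 = {a, b, c, d, e, f}
Tree: (single bag)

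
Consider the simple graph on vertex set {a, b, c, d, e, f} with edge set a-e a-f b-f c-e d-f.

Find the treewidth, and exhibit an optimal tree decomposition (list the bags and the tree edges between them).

Treewidth 1.
One optimal decomposition is:
Bags: B1 = {a, f}  B2 = {b, f}  B3 = {d, f}  B4 = {a, e}  B5 = {c, e}
Tree: B1–B2, B1–B3, B1–B4, B4–B5

Each bag holds 2 vertices, so the decomposition has width 1, which upper-bounds the treewidth. G has an edge, so its treewidth is at least 1. Therefore the treewidth is 1.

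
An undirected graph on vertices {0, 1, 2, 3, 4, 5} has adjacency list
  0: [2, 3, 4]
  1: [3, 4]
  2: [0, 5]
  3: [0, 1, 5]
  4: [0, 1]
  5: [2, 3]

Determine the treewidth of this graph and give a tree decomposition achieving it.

Treewidth 2.
One optimal decomposition is:
Bags: B1 = {0, 2, 5}  B2 = {0, 3, 5}  B3 = {0, 3, 4}  B4 = {1, 3, 4}
Tree: B1–B2, B2–B3, B3–B4

Each bag holds 3 vertices, so the decomposition has width 2, which upper-bounds the treewidth. The edges 2–5–3–0–2 form a cycle, so G is not a tree and its treewidth is at least 2. Hence tw(G) = 2 exactly.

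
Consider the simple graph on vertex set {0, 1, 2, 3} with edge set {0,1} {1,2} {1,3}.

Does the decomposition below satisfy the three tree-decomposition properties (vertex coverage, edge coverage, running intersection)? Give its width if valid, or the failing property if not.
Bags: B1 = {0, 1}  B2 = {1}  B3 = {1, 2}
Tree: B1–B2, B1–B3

No — vertex 3 appears in no bag.

A tree decomposition must satisfy three properties: every vertex lies in some bag; for every edge, both endpoints lie together in some bag; and for every vertex, the bags containing it form a connected subtree. Here vertex 3 appears in no bag, so the decomposition is invalid.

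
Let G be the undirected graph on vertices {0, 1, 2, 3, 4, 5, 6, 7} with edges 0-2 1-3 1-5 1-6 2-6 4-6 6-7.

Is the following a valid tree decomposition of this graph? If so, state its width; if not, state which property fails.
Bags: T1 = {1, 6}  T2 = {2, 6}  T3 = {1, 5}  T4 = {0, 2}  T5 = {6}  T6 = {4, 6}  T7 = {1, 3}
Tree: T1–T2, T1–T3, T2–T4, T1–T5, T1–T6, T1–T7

No — vertex 7 appears in no bag.

A tree decomposition must satisfy three properties: every vertex lies in some bag; for every edge, both endpoints lie together in some bag; and for every vertex, the bags containing it form a connected subtree. Here vertex 7 appears in no bag, so the decomposition is invalid.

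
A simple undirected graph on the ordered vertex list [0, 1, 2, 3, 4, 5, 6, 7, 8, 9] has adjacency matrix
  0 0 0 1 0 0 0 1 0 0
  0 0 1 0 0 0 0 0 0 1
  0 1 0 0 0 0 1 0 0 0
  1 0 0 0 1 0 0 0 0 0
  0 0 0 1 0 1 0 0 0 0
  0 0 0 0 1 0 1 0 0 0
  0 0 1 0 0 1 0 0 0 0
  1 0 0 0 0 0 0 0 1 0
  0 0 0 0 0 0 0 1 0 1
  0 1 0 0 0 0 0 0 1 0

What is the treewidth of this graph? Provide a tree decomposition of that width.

Treewidth 2.
Bags: B1 = {7, 8, 9}  B2 = {0, 7, 9}  B3 = {0, 3, 9}  B4 = {3, 4, 9}  B5 = {4, 5, 9}  B6 = {5, 6, 9}  B7 = {2, 6, 9}  B8 = {1, 2, 9}
Tree: B1–B2, B2–B3, B3–B4, B4–B5, B5–B6, B6–B7, B7–B8

The largest bag has 3 vertices, giving width 2; this decomposition certifies tw(G) ≤ 2. For the lower bound, G contains the cycle 9–8–7–0–3–4–5–6–2–1–9, so G is not a forest; only forests have treewidth ≤ 1, hence tw(G) ≥ 2. Hence tw(G) = 2 exactly.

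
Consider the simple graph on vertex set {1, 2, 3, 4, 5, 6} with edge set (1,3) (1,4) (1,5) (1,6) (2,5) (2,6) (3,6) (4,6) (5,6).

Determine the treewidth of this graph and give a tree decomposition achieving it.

Each bag holds 3 vertices, so the decomposition has width 2, which upper-bounds the treewidth. For the lower bound, the 3 vertices {1, 3, 6} are pairwise adjacent, and any tree decomposition puts a clique entirely inside one bag — forcing width ≥ 2. Therefore the treewidth is 2.

Treewidth 2.
One optimal decomposition is:
Bags: B1 = {1, 5, 6}  B2 = {1, 3, 6}  B3 = {1, 4, 6}  B4 = {2, 5, 6}
Tree: B1–B2, B2–B3, B1–B4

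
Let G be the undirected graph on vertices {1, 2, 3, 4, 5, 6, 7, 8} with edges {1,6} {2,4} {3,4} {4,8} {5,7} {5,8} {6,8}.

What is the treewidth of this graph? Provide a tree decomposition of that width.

Treewidth 1.
One such decomposition:
Bags: B1 = {4, 8}  B2 = {3, 4}  B3 = {6, 8}  B4 = {5, 8}  B5 = {1, 6}  B6 = {2, 4}  B7 = {5, 7}
Tree: B1–B2, B1–B3, B1–B4, B3–B5, B2–B6, B4–B7

The largest bag has 2 vertices, giving width 1; this decomposition certifies tw(G) ≤ 1. Any graph with an edge has treewidth ≥ 1, and G has the edge 8–4. Combining the bounds, tw(G) = 1.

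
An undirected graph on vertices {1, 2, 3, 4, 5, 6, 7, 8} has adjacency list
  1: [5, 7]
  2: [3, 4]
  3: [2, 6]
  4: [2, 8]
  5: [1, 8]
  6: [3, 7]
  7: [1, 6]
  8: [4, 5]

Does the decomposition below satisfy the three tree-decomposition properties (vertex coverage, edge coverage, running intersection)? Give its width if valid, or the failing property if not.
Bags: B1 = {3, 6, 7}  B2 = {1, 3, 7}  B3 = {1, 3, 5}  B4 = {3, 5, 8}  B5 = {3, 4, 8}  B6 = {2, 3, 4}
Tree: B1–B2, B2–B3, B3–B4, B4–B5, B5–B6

Yes; width 2.

Checking the three conditions: (i) the bags cover all of {1, 2, 3, 4, 5, 6, 7, 8}; (ii) for each edge, some bag contains both endpoints; (iii) the bags containing any fixed vertex form a subtree. All hold, so the decomposition is valid with width 3 − 1 = 2.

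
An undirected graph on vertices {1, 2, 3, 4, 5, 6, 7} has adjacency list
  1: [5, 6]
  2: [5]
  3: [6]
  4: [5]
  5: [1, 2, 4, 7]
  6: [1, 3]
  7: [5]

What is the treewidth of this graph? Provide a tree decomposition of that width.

Every bag has size at most 2, so the width is 2 − 1 = 1 and tw(G) ≤ 1. G has an edge, so its treewidth is at least 1. Combining the bounds, tw(G) = 1.

Treewidth 1.
One such decomposition:
Bags: B1 = {4, 5}  B2 = {1, 5}  B3 = {2, 5}  B4 = {5, 7}  B5 = {1, 6}  B6 = {3, 6}
Tree: B1–B2, B1–B3, B2–B4, B2–B5, B5–B6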